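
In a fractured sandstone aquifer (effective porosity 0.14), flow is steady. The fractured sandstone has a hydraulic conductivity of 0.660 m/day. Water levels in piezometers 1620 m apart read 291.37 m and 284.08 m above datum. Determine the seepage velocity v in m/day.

0.0212

Hydraulic gradient i = (291.37 − 284.08) / 1620 = 7.29 / 1620 = 0.004500.
Darcy flux q = K · i = 0.6600 × 0.004500 = 0.002970 m/day.
Seepage velocity v = q / n_e = 0.002970 / 0.14 = 0.02121 m/day.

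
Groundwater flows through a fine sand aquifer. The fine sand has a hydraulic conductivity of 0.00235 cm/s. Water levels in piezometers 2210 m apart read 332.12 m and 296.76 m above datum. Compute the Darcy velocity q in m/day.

Convert K: 0.00235 cm/s × 864 = 2.030 m/day.
Hydraulic gradient i = (332.12 − 296.76) / 2210 = 35.36 / 2210 = 0.01600.
Specific discharge q = K · i = 2.030 × 0.01600 = 0.03249 m/day.

0.0325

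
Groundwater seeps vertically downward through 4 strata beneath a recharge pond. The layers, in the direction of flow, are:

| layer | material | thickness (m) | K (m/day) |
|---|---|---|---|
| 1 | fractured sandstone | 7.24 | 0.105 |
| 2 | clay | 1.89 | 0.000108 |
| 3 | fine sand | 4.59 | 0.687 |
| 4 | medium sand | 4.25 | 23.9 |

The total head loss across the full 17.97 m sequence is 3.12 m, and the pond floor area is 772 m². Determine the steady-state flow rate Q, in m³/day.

Flow is perpendicular to layering, so the layers act in series and the equivalent K is the thickness-weighted harmonic mean.
Total thickness L = 7.24 + 1.89 + 4.59 + 4.25 = 17.97 m.
Σ(b_i/K_i) = 7.24/0.105 + 1.89/0.000108 + 4.59/0.687 + 4.25/23.9 = 17576 d.
K_eq = L / Σ(b_i/K_i) = 17.97 / 17576 = 0.001022 m/day.
Q = K_eq · A · (Δh/L) = 0.001022 × 772 × (3.12/17.97) = 0.1370 m³/day.

0.137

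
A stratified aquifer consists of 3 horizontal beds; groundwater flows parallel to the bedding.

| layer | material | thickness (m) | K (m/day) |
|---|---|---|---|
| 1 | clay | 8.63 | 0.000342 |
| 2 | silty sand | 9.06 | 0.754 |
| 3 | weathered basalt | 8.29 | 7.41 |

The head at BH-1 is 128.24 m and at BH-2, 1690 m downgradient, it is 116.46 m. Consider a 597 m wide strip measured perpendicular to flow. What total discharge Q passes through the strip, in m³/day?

Flow is parallel to layering, so each bed carries its own Darcy discharge and the transmissivities add.
Σ(K_i·b_i) = 0.000342×8.63 + 0.754×9.06 + 7.41×8.29 = 68.26 m²/day.
Hydraulic gradient i = (128.24 − 116.46) / 1690 = 11.78 / 1690 = 0.006970.
Q = Σ(K_i·b_i) · W · i = 68.26 × 597 × 0.006970 = 284.1 m³/day.

284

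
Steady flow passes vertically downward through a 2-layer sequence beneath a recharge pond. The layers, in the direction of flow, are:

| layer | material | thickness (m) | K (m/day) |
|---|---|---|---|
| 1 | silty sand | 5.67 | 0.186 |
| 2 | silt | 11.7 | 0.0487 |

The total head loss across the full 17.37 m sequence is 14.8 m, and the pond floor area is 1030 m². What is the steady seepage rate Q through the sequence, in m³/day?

Flow is perpendicular to layering, so the layers act in series and the equivalent K is the thickness-weighted harmonic mean.
Total thickness L = 5.67 + 11.7 = 17.37 m.
Σ(b_i/K_i) = 5.67/0.186 + 11.7/0.0487 = 270.7 d.
K_eq = L / Σ(b_i/K_i) = 17.37 / 270.7 = 0.06416 m/day.
Q = K_eq · A · (Δh/L) = 0.06416 × 1030 × (14.8/17.37) = 56.31 m³/day.

56.3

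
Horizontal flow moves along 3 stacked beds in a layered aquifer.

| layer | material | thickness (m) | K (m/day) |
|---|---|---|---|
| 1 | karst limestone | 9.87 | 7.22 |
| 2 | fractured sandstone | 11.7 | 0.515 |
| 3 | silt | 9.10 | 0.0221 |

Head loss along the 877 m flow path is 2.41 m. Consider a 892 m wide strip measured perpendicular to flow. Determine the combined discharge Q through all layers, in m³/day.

Flow is parallel to layering, so each bed carries its own Darcy discharge and the transmissivities add.
Σ(K_i·b_i) = 7.22×9.87 + 0.515×11.7 + 0.0221×9.10 = 77.49 m²/day.
Hydraulic gradient i = Δh / L = 2.41 / 877 = 0.002748.
Q = Σ(K_i·b_i) · W · i = 77.49 × 892 × 0.002748 = 189.9 m³/day.

190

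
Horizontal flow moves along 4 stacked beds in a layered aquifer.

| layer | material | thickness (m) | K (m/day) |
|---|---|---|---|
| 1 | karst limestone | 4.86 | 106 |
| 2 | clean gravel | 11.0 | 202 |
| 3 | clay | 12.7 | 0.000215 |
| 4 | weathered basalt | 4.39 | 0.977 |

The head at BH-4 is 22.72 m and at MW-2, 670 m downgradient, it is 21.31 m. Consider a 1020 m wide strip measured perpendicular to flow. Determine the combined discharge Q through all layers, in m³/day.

Flow is parallel to layering, so each bed carries its own Darcy discharge and the transmissivities add.
Σ(K_i·b_i) = 106×4.86 + 202×11.0 + 0.000215×12.7 + 0.977×4.39 = 2741 m²/day.
Hydraulic gradient i = (22.72 − 21.31) / 670 = 1.41 / 670 = 0.002104.
Q = Σ(K_i·b_i) · W · i = 2741 × 1020 × 0.002104 = 5885 m³/day.

5880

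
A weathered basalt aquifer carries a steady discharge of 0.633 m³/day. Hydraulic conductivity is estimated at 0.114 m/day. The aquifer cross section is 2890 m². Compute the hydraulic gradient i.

From Q = K·A·i, i = Q / (K·A) = 0.633 / (0.1140 × 2890) = 0.001921.

0.00192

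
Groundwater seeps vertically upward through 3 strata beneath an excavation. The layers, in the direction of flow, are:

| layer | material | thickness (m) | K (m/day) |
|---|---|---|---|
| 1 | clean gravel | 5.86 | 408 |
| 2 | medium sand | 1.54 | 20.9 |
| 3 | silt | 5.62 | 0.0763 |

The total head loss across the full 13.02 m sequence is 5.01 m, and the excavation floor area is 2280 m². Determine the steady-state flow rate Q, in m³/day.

Flow is perpendicular to layering, so the layers act in series and the equivalent K is the thickness-weighted harmonic mean.
Total thickness L = 5.86 + 1.54 + 5.62 = 13.02 m.
Σ(b_i/K_i) = 5.86/408 + 1.54/20.9 + 5.62/0.0763 = 73.74 d.
K_eq = L / Σ(b_i/K_i) = 13.02 / 73.74 = 0.1766 m/day.
Q = K_eq · A · (Δh/L) = 0.1766 × 2280 × (5.01/13.02) = 154.9 m³/day.

155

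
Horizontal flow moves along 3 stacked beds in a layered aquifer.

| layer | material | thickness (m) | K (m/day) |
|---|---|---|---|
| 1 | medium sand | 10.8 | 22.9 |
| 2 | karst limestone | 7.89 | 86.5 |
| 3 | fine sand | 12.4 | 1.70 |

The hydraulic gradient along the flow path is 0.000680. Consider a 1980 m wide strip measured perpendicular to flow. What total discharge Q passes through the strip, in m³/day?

1280

Flow is parallel to layering, so each bed carries its own Darcy discharge and the transmissivities add.
Σ(K_i·b_i) = 22.9×10.8 + 86.5×7.89 + 1.70×12.4 = 950.9 m²/day.
Hydraulic gradient i = 0.000680.
Q = Σ(K_i·b_i) · W · i = 950.9 × 1980 × 0.0006800 = 1280 m³/day.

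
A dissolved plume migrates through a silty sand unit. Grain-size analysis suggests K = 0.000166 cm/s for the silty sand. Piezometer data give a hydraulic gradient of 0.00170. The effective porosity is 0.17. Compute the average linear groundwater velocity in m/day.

Convert K: 0.000166 cm/s × 864 = 0.1434 m/day.
Hydraulic gradient i = 0.00170.
Darcy flux q = K · i = 0.1434 × 0.001700 = 0.0002438 m/day.
Seepage velocity v = q / n_e = 0.0002438 / 0.17 = 0.001434 m/day.

0.00143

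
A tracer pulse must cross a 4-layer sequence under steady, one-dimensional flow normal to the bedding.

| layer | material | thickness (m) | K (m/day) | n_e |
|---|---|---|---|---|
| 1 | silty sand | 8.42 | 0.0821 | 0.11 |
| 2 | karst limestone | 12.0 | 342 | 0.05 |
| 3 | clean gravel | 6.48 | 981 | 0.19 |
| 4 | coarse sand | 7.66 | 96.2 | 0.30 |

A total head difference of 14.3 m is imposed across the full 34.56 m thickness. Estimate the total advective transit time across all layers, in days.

With flow normal to the layers, continuity requires the same specific discharge q through every layer.
Σ(b_i/K_i) = 8.42/0.0821 + 12.0/342 + 6.48/981 + 7.66/96.2 = 102.7 d.
q = Δh / Σ(b_i/K_i) = 14.3 / 102.7 = 0.1393 m/day.
In each layer the seepage velocity is v_i = q/n_i, so the layer transit time is t_i = b_i·n_i / q:
  layer 1 (silty sand): t_1 = 8.42 × 0.11 / 0.1393 = 6.650 d
  layer 2 (karst limestone): t_2 = 12.0 × 0.05 / 0.1393 = 4.308 d
  layer 3 (clean gravel): t_3 = 6.48 × 0.19 / 0.1393 = 8.840 d
  layer 4 (coarse sand): t_4 = 7.66 × 0.30 / 0.1393 = 16.50 d
Total t = Σ t_i = 36.30 days.

36.3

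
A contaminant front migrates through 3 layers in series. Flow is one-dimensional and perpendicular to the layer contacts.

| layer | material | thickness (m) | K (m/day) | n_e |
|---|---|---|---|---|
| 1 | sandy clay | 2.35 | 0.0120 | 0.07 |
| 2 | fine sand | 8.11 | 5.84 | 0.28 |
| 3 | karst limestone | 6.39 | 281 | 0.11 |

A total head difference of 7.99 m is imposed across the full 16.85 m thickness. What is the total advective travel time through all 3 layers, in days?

77.5

With flow normal to the layers, continuity requires the same specific discharge q through every layer.
Σ(b_i/K_i) = 2.35/0.0120 + 8.11/5.84 + 6.39/281 = 197.2 d.
q = Δh / Σ(b_i/K_i) = 7.99 / 197.2 = 0.04051 m/day.
In each layer the seepage velocity is v_i = q/n_i, so the layer transit time is t_i = b_i·n_i / q:
  layer 1 (sandy clay): t_1 = 2.35 × 0.07 / 0.04051 = 4.061 d
  layer 2 (fine sand): t_2 = 8.11 × 0.28 / 0.04051 = 56.06 d
  layer 3 (karst limestone): t_3 = 6.39 × 0.11 / 0.04051 = 17.35 d
Total t = Σ t_i = 77.47 days.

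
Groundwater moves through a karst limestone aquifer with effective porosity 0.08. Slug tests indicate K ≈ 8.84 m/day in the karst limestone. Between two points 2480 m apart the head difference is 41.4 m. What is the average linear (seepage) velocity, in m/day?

1.84

Hydraulic gradient i = Δh / L = 41.4 / 2480 = 0.01669.
Darcy flux q = K · i = 8.840 × 0.01669 = 0.1476 m/day.
Seepage velocity v = q / n_e = 0.1476 / 0.08 = 1.845 m/day.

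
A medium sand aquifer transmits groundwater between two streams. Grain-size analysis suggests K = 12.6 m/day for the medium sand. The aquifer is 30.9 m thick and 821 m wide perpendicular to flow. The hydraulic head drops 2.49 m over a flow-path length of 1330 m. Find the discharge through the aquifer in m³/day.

598

Cross-sectional area A = 821 × 30.9 = 25369 m².
Hydraulic gradient i = Δh / L = 2.49 / 1330 = 0.001872.
Darcy's law: Q = K · A · i = 12.60 × 25369 × 0.001872 = 598.4 m³/day.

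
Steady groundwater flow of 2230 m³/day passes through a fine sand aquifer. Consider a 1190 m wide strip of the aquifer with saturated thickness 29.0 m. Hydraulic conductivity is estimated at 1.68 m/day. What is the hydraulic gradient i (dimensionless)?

0.0385

Cross-sectional area A = 1190 × 29.0 = 34510 m².
From Q = K·A·i, i = Q / (K·A) = 2230 / (1.680 × 34510) = 0.03846.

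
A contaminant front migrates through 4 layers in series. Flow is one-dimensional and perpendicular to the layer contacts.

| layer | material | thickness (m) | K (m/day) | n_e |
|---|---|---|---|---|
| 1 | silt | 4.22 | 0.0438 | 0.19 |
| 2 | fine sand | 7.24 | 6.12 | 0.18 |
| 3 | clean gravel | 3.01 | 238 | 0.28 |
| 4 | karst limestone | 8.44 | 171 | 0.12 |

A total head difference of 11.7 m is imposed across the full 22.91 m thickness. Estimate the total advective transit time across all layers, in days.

With flow normal to the layers, continuity requires the same specific discharge q through every layer.
Σ(b_i/K_i) = 4.22/0.0438 + 7.24/6.12 + 3.01/238 + 8.44/171 = 97.59 d.
q = Δh / Σ(b_i/K_i) = 11.7 / 97.59 = 0.1199 m/day.
In each layer the seepage velocity is v_i = q/n_i, so the layer transit time is t_i = b_i·n_i / q:
  layer 1 (silt): t_1 = 4.22 × 0.19 / 0.1199 = 6.688 d
  layer 2 (fine sand): t_2 = 7.24 × 0.18 / 0.1199 = 10.87 d
  layer 3 (clean gravel): t_3 = 3.01 × 0.28 / 0.1199 = 7.030 d
  layer 4 (karst limestone): t_4 = 8.44 × 0.12 / 0.1199 = 8.448 d
Total t = Σ t_i = 33.04 days.

33.0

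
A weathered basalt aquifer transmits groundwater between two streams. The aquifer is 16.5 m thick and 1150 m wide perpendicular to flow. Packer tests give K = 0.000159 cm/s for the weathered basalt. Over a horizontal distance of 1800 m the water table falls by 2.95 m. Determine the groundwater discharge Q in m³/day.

Convert K: 0.000159 cm/s × 864 = 0.1374 m/day.
Cross-sectional area A = 1150 × 16.5 = 18975 m².
Hydraulic gradient i = Δh / L = 2.95 / 1800 = 0.001639.
Darcy's law: Q = K · A · i = 0.1374 × 18975 × 0.001639 = 4.272 m³/day.

4.27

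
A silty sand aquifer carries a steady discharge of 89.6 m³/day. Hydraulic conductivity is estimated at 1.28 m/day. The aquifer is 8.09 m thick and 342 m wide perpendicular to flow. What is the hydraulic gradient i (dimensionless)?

Cross-sectional area A = 342 × 8.09 = 2767 m².
From Q = K·A·i, i = Q / (K·A) = 89.6 / (1.280 × 2767) = 0.02530.

0.0253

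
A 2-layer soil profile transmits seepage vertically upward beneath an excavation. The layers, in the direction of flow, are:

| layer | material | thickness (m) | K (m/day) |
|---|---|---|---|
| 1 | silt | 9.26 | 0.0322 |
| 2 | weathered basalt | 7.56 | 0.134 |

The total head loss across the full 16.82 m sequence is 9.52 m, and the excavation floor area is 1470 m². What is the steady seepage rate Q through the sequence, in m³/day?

40.7

Flow is perpendicular to layering, so the layers act in series and the equivalent K is the thickness-weighted harmonic mean.
Total thickness L = 9.26 + 7.56 = 16.82 m.
Σ(b_i/K_i) = 9.26/0.0322 + 7.56/0.134 = 344.0 d.
K_eq = L / Σ(b_i/K_i) = 16.82 / 344.0 = 0.04890 m/day.
Q = K_eq · A · (Δh/L) = 0.04890 × 1470 × (9.52/16.82) = 40.68 m³/day.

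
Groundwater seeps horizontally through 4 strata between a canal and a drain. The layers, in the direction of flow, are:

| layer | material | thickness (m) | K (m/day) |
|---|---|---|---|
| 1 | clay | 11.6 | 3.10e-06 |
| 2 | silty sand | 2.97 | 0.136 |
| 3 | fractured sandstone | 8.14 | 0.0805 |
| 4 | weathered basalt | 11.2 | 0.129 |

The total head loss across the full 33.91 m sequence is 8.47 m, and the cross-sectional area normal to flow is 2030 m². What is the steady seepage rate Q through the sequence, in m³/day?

0.00459

Flow is perpendicular to layering, so the layers act in series and the equivalent K is the thickness-weighted harmonic mean.
Total thickness L = 11.6 + 2.97 + 8.14 + 11.2 = 33.91 m.
Σ(b_i/K_i) = 11.6/3.10e-06 + 2.97/0.136 + 8.14/0.0805 + 11.2/0.129 = 3.742e+06 d.
K_eq = L / Σ(b_i/K_i) = 33.91 / 3.742e+06 = 9.062e-06 m/day.
Q = K_eq · A · (Δh/L) = 9.062e-06 × 2030 × (8.47/33.91) = 0.004595 m³/day.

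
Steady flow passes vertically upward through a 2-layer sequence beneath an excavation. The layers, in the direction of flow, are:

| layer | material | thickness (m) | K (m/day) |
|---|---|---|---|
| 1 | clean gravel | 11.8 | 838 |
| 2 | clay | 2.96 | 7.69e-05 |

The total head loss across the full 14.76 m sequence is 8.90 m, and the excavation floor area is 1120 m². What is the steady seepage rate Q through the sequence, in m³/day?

Flow is perpendicular to layering, so the layers act in series and the equivalent K is the thickness-weighted harmonic mean.
Total thickness L = 11.8 + 2.96 = 14.76 m.
Σ(b_i/K_i) = 11.8/838 + 2.96/7.69e-05 = 38492 d.
K_eq = L / Σ(b_i/K_i) = 14.76 / 38492 = 0.0003835 m/day.
Q = K_eq · A · (Δh/L) = 0.0003835 × 1120 × (8.90/14.76) = 0.2590 m³/day.

0.259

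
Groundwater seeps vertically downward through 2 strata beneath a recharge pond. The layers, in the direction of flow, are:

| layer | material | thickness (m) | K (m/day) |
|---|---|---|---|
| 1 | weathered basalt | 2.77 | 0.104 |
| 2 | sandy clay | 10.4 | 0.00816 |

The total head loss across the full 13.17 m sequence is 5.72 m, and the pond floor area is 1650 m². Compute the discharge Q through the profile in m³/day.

7.25

Flow is perpendicular to layering, so the layers act in series and the equivalent K is the thickness-weighted harmonic mean.
Total thickness L = 2.77 + 10.4 = 13.17 m.
Σ(b_i/K_i) = 2.77/0.104 + 10.4/0.00816 = 1301 d.
K_eq = L / Σ(b_i/K_i) = 13.17 / 1301 = 0.01012 m/day.
Q = K_eq · A · (Δh/L) = 0.01012 × 1650 × (5.72/13.17) = 7.254 m³/day.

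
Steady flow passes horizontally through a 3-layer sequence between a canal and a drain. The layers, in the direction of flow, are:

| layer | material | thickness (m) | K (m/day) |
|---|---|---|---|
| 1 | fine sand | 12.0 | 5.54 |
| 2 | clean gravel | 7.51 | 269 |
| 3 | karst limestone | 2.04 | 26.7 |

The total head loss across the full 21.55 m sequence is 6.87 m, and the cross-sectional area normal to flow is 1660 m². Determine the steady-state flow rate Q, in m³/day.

Flow is perpendicular to layering, so the layers act in series and the equivalent K is the thickness-weighted harmonic mean.
Total thickness L = 12.0 + 7.51 + 2.04 = 21.55 m.
Σ(b_i/K_i) = 12.0/5.54 + 7.51/269 + 2.04/26.7 = 2.270 d.
K_eq = L / Σ(b_i/K_i) = 21.55 / 2.270 = 9.492 m/day.
Q = K_eq · A · (Δh/L) = 9.492 × 1660 × (6.87/21.55) = 5023 m³/day.

5020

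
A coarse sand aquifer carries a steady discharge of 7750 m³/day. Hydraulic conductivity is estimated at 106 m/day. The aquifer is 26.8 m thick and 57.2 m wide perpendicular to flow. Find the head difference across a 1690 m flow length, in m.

Cross-sectional area A = 57.2 × 26.8 = 1533 m².
From Q = K·A·i, i = Q / (K·A) = 7750 / (106.0 × 1533) = 0.04769.
Head loss Δh = i · L = 0.04769 × 1690 = 80.60 m.

80.6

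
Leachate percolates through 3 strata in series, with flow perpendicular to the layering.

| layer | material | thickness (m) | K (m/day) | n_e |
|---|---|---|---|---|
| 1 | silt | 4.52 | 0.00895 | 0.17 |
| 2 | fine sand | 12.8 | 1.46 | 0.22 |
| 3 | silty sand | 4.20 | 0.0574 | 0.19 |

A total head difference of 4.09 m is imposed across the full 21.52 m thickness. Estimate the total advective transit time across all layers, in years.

With flow normal to the layers, continuity requires the same specific discharge q through every layer.
Σ(b_i/K_i) = 4.52/0.00895 + 12.8/1.46 + 4.20/0.0574 = 587.0 d.
q = Δh / Σ(b_i/K_i) = 4.09 / 587.0 = 0.006968 m/day.
In each layer the seepage velocity is v_i = q/n_i, so the layer transit time is t_i = b_i·n_i / q:
  layer 1 (silt): t_1 = 4.52 × 0.17 / 0.006968 = 110.3 d
  layer 2 (fine sand): t_2 = 12.8 × 0.22 / 0.006968 = 404.1 d
  layer 3 (silty sand): t_3 = 4.20 × 0.19 / 0.006968 = 114.5 d
Total t = Σ t_i = 628.9 days = 1.722 years.

1.72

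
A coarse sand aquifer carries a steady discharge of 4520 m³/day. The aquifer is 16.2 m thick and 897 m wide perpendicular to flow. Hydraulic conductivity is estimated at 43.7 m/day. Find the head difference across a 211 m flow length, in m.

1.50

Cross-sectional area A = 897 × 16.2 = 14531 m².
From Q = K·A·i, i = Q / (K·A) = 4520 / (43.70 × 14531) = 0.007118.
Head loss Δh = i · L = 0.007118 × 211 = 1.502 m.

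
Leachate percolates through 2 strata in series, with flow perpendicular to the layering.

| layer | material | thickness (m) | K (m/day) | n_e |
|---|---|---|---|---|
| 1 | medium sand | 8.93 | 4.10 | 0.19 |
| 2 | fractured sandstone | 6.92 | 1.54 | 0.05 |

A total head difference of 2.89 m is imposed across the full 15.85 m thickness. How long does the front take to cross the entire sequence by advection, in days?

4.72

With flow normal to the layers, continuity requires the same specific discharge q through every layer.
Σ(b_i/K_i) = 8.93/4.10 + 6.92/1.54 = 6.672 d.
q = Δh / Σ(b_i/K_i) = 2.89 / 6.672 = 0.4332 m/day.
In each layer the seepage velocity is v_i = q/n_i, so the layer transit time is t_i = b_i·n_i / q:
  layer 1 (medium sand): t_1 = 8.93 × 0.19 / 0.4332 = 3.917 d
  layer 2 (fractured sandstone): t_2 = 6.92 × 0.05 / 0.4332 = 0.7987 d
Total t = Σ t_i = 4.716 days.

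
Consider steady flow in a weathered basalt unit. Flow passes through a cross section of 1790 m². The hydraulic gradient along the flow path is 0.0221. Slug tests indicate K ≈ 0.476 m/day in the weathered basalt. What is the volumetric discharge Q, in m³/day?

Hydraulic gradient i = 0.0221.
Darcy's law: Q = K · A · i = 0.4760 × 1790 × 0.02210 = 18.83 m³/day.

18.8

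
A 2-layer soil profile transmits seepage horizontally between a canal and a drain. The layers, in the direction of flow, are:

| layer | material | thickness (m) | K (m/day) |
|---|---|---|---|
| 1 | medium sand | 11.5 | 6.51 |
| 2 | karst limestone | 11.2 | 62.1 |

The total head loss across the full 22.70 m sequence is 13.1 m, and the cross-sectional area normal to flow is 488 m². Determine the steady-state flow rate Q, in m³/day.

Flow is perpendicular to layering, so the layers act in series and the equivalent K is the thickness-weighted harmonic mean.
Total thickness L = 11.5 + 11.2 = 22.70 m.
Σ(b_i/K_i) = 11.5/6.51 + 11.2/62.1 = 1.947 d.
K_eq = L / Σ(b_i/K_i) = 22.70 / 1.947 = 11.66 m/day.
Q = K_eq · A · (Δh/L) = 11.66 × 488 × (13.1/22.70) = 3284 m³/day.

3280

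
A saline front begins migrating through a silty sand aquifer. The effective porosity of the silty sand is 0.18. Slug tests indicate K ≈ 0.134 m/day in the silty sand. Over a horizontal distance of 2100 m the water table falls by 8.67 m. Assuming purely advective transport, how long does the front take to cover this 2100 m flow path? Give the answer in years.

1870

Hydraulic gradient i = Δh / L = 8.67 / 2100 = 0.004129.
Darcy flux q = K · i = 0.1340 × 0.004129 = 0.0005532 m/day.
Seepage velocity v = q / n_e = 0.0005532 / 0.18 = 0.003073 m/day.
Travel time t = L / v = 2100 / 0.003073 = 6.833e+05 days = 1871 years.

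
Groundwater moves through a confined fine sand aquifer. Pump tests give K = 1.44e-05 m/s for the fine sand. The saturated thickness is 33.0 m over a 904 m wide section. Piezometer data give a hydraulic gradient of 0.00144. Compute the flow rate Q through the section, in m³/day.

Convert K: 1.44e-05 m/s × 86400 = 1.244 m/day.
Cross-sectional area A = 904 × 33.0 = 29832 m².
Hydraulic gradient i = 0.00144.
Darcy's law: Q = K · A · i = 1.244 × 29832 × 0.001440 = 53.45 m³/day.

53.4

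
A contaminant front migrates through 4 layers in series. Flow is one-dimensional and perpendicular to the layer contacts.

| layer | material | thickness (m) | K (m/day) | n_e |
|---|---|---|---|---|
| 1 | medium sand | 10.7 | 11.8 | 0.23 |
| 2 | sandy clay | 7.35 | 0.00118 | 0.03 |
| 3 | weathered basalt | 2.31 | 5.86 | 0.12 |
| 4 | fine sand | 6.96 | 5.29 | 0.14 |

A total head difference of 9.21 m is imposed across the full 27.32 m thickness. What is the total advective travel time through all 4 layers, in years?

7.29

With flow normal to the layers, continuity requires the same specific discharge q through every layer.
Σ(b_i/K_i) = 10.7/11.8 + 7.35/0.00118 + 2.31/5.86 + 6.96/5.29 = 6231 d.
q = Δh / Σ(b_i/K_i) = 9.21 / 6231 = 0.001478 m/day.
In each layer the seepage velocity is v_i = q/n_i, so the layer transit time is t_i = b_i·n_i / q:
  layer 1 (medium sand): t_1 = 10.7 × 0.23 / 0.001478 = 1665 d
  layer 2 (sandy clay): t_2 = 7.35 × 0.03 / 0.001478 = 149.2 d
  layer 3 (weathered basalt): t_3 = 2.31 × 0.12 / 0.001478 = 187.6 d
  layer 4 (fine sand): t_4 = 6.96 × 0.14 / 0.001478 = 659.3 d
Total t = Σ t_i = 2661 days = 7.286 years.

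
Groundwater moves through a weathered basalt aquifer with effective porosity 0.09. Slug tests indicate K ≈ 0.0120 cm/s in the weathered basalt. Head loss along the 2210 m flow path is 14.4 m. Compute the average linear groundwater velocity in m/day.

0.751

Convert K: 0.0120 cm/s × 864 = 10.37 m/day.
Hydraulic gradient i = Δh / L = 14.4 / 2210 = 0.006516.
Darcy flux q = K · i = 10.37 × 0.006516 = 0.06756 m/day.
Seepage velocity v = q / n_e = 0.06756 / 0.09 = 0.7506 m/day.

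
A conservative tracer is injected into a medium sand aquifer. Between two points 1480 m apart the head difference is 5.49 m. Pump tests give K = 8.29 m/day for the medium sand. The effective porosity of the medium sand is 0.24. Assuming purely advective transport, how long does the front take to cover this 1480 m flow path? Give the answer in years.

31.6

Hydraulic gradient i = Δh / L = 5.49 / 1480 = 0.003709.
Darcy flux q = K · i = 8.290 × 0.003709 = 0.03075 m/day.
Seepage velocity v = q / n_e = 0.03075 / 0.24 = 0.1281 m/day.
Travel time t = L / v = 1480 / 0.1281 = 11551 days = 31.62 years.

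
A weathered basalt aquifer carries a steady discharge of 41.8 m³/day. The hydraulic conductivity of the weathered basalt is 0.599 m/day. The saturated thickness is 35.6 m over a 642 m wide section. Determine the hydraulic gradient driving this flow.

0.00305

Cross-sectional area A = 642 × 35.6 = 22855 m².
From Q = K·A·i, i = Q / (K·A) = 41.8 / (0.5990 × 22855) = 0.003053.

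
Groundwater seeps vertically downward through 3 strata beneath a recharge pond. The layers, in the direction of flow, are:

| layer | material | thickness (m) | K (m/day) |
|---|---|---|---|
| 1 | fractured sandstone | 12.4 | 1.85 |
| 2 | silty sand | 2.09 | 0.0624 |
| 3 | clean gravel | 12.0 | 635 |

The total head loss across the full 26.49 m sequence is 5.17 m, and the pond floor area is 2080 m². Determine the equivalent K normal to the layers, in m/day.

0.659

Flow is perpendicular to layering, so the layers act in series and the equivalent K is the thickness-weighted harmonic mean.
Total thickness L = 12.4 + 2.09 + 12.0 = 26.49 m.
Σ(b_i/K_i) = 12.4/1.85 + 2.09/0.0624 + 12.0/635 = 40.22 d.
K_eq = L / Σ(b_i/K_i) = 26.49 / 40.22 = 0.6587 m/day.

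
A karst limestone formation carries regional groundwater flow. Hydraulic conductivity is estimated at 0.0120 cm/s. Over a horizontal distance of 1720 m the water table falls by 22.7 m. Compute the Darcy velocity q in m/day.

0.137

Convert K: 0.0120 cm/s × 864 = 10.37 m/day.
Hydraulic gradient i = Δh / L = 22.7 / 1720 = 0.01320.
Specific discharge q = K · i = 10.37 × 0.01320 = 0.1368 m/day.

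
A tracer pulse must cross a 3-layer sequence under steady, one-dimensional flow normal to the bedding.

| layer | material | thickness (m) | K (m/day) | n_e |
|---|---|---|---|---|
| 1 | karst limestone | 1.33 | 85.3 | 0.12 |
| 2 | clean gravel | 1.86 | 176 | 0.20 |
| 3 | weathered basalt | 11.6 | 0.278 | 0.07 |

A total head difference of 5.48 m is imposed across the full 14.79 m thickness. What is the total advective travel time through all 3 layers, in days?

10.2

With flow normal to the layers, continuity requires the same specific discharge q through every layer.
Σ(b_i/K_i) = 1.33/85.3 + 1.86/176 + 11.6/0.278 = 41.75 d.
q = Δh / Σ(b_i/K_i) = 5.48 / 41.75 = 0.1312 m/day.
In each layer the seepage velocity is v_i = q/n_i, so the layer transit time is t_i = b_i·n_i / q:
  layer 1 (karst limestone): t_1 = 1.33 × 0.12 / 0.1312 = 1.216 d
  layer 2 (clean gravel): t_2 = 1.86 × 0.20 / 0.1312 = 2.834 d
  layer 3 (weathered basalt): t_3 = 11.6 × 0.07 / 0.1312 = 6.187 d
Total t = Σ t_i = 10.24 days.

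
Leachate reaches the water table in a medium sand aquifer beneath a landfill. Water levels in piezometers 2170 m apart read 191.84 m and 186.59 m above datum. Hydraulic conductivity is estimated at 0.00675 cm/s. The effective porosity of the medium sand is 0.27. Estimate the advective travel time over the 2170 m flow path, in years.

114

Convert K: 0.00675 cm/s × 864 = 5.832 m/day.
Hydraulic gradient i = (191.84 − 186.59) / 2170 = 5.25 / 2170 = 0.002419.
Darcy flux q = K · i = 5.832 × 0.002419 = 0.01411 m/day.
Seepage velocity v = q / n_e = 0.01411 / 0.27 = 0.05226 m/day.
Travel time t = L / v = 2170 / 0.05226 = 41525 days = 113.7 years.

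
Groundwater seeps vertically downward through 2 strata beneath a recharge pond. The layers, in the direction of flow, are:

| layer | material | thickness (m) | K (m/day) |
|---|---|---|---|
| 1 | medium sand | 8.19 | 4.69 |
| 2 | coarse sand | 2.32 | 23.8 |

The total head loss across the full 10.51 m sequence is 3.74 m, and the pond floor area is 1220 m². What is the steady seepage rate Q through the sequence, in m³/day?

2470

Flow is perpendicular to layering, so the layers act in series and the equivalent K is the thickness-weighted harmonic mean.
Total thickness L = 8.19 + 2.32 = 10.51 m.
Σ(b_i/K_i) = 8.19/4.69 + 2.32/23.8 = 1.844 d.
K_eq = L / Σ(b_i/K_i) = 10.51 / 1.844 = 5.700 m/day.
Q = K_eq · A · (Δh/L) = 5.700 × 1220 × (3.74/10.51) = 2475 m³/day.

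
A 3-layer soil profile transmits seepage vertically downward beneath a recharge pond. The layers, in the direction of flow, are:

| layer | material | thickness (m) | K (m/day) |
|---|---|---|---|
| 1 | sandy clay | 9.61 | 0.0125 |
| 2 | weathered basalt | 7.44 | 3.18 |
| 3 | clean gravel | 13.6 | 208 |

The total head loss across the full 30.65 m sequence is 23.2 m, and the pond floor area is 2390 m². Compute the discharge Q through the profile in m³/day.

71.9

Flow is perpendicular to layering, so the layers act in series and the equivalent K is the thickness-weighted harmonic mean.
Total thickness L = 9.61 + 7.44 + 13.6 = 30.65 m.
Σ(b_i/K_i) = 9.61/0.0125 + 7.44/3.18 + 13.6/208 = 771.2 d.
K_eq = L / Σ(b_i/K_i) = 30.65 / 771.2 = 0.03974 m/day.
Q = K_eq · A · (Δh/L) = 0.03974 × 2390 × (23.2/30.65) = 71.90 m³/day.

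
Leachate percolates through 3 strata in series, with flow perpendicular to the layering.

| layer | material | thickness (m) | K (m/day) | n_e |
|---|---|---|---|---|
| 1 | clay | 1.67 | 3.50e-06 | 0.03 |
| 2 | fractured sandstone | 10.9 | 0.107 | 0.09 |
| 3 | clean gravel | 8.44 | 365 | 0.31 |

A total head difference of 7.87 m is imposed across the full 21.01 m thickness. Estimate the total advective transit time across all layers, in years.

606

With flow normal to the layers, continuity requires the same specific discharge q through every layer.
Σ(b_i/K_i) = 1.67/3.50e-06 + 10.9/0.107 + 8.44/365 = 4.772e+05 d.
q = Δh / Σ(b_i/K_i) = 7.87 / 4.772e+05 = 1.649e-05 m/day.
In each layer the seepage velocity is v_i = q/n_i, so the layer transit time is t_i = b_i·n_i / q:
  layer 1 (clay): t_1 = 1.67 × 0.03 / 1.649e-05 = 3038 d
  layer 2 (fractured sandstone): t_2 = 10.9 × 0.09 / 1.649e-05 = 59489 d
  layer 3 (clean gravel): t_3 = 8.44 × 0.31 / 1.649e-05 = 1.587e+05 d
Total t = Σ t_i = 2.212e+05 days = 605.6 years.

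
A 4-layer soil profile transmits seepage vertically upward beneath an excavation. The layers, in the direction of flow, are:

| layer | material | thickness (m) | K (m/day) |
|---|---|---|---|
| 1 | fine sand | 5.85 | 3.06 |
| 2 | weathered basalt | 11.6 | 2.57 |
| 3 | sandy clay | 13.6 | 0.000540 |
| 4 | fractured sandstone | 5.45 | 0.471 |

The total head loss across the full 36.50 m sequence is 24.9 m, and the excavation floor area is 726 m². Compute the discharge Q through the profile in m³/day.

0.717

Flow is perpendicular to layering, so the layers act in series and the equivalent K is the thickness-weighted harmonic mean.
Total thickness L = 5.85 + 11.6 + 13.6 + 5.45 = 36.50 m.
Σ(b_i/K_i) = 5.85/3.06 + 11.6/2.57 + 13.6/0.000540 + 5.45/0.471 = 25203 d.
K_eq = L / Σ(b_i/K_i) = 36.50 / 25203 = 0.001448 m/day.
Q = K_eq · A · (Δh/L) = 0.001448 × 726 × (24.9/36.50) = 0.7173 m³/day.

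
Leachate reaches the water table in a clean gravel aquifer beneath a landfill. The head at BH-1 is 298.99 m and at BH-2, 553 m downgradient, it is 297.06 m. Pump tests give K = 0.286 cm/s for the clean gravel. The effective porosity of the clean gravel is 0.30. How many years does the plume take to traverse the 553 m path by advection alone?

0.527

Convert K: 0.286 cm/s × 864 = 247.1 m/day.
Hydraulic gradient i = (298.99 − 297.06) / 553 = 1.93 / 553 = 0.003490.
Darcy flux q = K · i = 247.1 × 0.003490 = 0.8624 m/day.
Seepage velocity v = q / n_e = 0.8624 / 0.30 = 2.875 m/day.
Travel time t = L / v = 553 / 2.875 = 192.4 days = 0.5267 years.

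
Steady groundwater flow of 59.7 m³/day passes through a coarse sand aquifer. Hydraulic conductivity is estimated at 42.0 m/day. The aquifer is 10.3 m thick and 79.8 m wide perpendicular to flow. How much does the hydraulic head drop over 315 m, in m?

Cross-sectional area A = 79.8 × 10.3 = 821.9 m².
From Q = K·A·i, i = Q / (K·A) = 59.7 / (42.00 × 821.9) = 0.001729.
Head loss Δh = i · L = 0.001729 × 315 = 0.5447 m.

0.545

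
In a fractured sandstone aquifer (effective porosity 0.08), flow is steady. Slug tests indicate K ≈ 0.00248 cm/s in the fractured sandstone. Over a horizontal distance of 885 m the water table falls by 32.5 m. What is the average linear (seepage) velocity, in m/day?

0.984

Convert K: 0.00248 cm/s × 864 = 2.143 m/day.
Hydraulic gradient i = Δh / L = 32.5 / 885 = 0.03672.
Darcy flux q = K · i = 2.143 × 0.03672 = 0.07869 m/day.
Seepage velocity v = q / n_e = 0.07869 / 0.08 = 0.9836 m/day.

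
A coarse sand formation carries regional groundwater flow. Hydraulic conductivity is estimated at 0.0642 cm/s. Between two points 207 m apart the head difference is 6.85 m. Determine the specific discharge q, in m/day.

1.84

Convert K: 0.0642 cm/s × 864 = 55.47 m/day.
Hydraulic gradient i = Δh / L = 6.85 / 207 = 0.03309.
Specific discharge q = K · i = 55.47 × 0.03309 = 1.836 m/day.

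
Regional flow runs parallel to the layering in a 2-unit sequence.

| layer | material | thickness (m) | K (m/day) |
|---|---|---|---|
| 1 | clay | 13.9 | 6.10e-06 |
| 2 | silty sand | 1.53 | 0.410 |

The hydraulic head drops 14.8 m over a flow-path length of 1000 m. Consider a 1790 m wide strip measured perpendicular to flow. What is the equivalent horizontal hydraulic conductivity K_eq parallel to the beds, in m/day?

Flow is parallel to layering, so each bed carries its own Darcy discharge and the transmissivities add.
Σ(K_i·b_i) = 6.10e-06×13.9 + 0.410×1.53 = 0.6274 m²/day.
Total thickness b = 15.43 m, so K_eq = Σ(K_i·b_i)/b = 0.04066 m/day.

0.0407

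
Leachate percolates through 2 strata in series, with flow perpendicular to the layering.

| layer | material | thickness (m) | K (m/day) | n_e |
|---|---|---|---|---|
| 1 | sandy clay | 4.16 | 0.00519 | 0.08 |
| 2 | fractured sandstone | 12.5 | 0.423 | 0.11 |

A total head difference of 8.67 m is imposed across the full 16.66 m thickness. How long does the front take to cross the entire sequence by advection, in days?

164

With flow normal to the layers, continuity requires the same specific discharge q through every layer.
Σ(b_i/K_i) = 4.16/0.00519 + 12.5/0.423 = 831.1 d.
q = Δh / Σ(b_i/K_i) = 8.67 / 831.1 = 0.01043 m/day.
In each layer the seepage velocity is v_i = q/n_i, so the layer transit time is t_i = b_i·n_i / q:
  layer 1 (sandy clay): t_1 = 4.16 × 0.08 / 0.01043 = 31.90 d
  layer 2 (fractured sandstone): t_2 = 12.5 × 0.11 / 0.01043 = 131.8 d
Total t = Σ t_i = 163.7 days.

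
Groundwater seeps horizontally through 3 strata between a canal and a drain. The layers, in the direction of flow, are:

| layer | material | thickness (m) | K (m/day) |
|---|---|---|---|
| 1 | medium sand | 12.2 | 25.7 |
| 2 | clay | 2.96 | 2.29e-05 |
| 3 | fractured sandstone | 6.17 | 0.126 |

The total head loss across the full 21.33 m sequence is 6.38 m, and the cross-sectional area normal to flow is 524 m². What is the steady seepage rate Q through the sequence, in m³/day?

Flow is perpendicular to layering, so the layers act in series and the equivalent K is the thickness-weighted harmonic mean.
Total thickness L = 12.2 + 2.96 + 6.17 = 21.33 m.
Σ(b_i/K_i) = 12.2/25.7 + 2.96/2.29e-05 + 6.17/0.126 = 1.293e+05 d.
K_eq = L / Σ(b_i/K_i) = 21.33 / 1.293e+05 = 0.0001650 m/day.
Q = K_eq · A · (Δh/L) = 0.0001650 × 524 × (6.38/21.33) = 0.02585 m³/day.

0.0259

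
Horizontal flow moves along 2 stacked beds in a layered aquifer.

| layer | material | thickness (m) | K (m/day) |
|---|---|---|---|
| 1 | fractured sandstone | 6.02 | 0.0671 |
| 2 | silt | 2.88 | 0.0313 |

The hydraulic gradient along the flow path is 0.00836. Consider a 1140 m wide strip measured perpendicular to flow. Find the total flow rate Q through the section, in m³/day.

Flow is parallel to layering, so each bed carries its own Darcy discharge and the transmissivities add.
Σ(K_i·b_i) = 0.0671×6.02 + 0.0313×2.88 = 0.4941 m²/day.
Hydraulic gradient i = 0.00836.
Q = Σ(K_i·b_i) · W · i = 0.4941 × 1140 × 0.008360 = 4.709 m³/day.

4.71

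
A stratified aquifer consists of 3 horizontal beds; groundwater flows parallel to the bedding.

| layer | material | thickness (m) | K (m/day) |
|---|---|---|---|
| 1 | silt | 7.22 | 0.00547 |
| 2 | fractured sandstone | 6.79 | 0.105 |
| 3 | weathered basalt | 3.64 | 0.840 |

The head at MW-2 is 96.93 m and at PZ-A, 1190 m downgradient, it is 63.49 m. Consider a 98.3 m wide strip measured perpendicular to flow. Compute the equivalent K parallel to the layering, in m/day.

0.216

Flow is parallel to layering, so each bed carries its own Darcy discharge and the transmissivities add.
Σ(K_i·b_i) = 0.00547×7.22 + 0.105×6.79 + 0.840×3.64 = 3.810 m²/day.
Total thickness b = 17.65 m, so K_eq = Σ(K_i·b_i)/b = 0.2159 m/day.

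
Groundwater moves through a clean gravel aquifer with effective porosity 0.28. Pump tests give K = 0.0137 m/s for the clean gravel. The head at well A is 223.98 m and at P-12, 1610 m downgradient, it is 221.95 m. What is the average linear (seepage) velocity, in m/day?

Convert K: 0.0137 m/s × 86400 = 1184 m/day.
Hydraulic gradient i = (223.98 − 221.95) / 1610 = 2.03 / 1610 = 0.001261.
Darcy flux q = K · i = 1184 × 0.001261 = 1.492 m/day.
Seepage velocity v = q / n_e = 1.492 / 0.28 = 5.330 m/day.

5.33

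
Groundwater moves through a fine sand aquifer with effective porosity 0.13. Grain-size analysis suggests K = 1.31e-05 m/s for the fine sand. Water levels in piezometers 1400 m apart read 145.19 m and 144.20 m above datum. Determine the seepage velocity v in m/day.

Convert K: 1.31e-05 m/s × 86400 = 1.132 m/day.
Hydraulic gradient i = (145.19 − 144.20) / 1400 = 0.99 / 1400 = 0.0007071.
Darcy flux q = K · i = 1.132 × 0.0007071 = 0.0008004 m/day.
Seepage velocity v = q / n_e = 0.0008004 / 0.13 = 0.006157 m/day.

0.00616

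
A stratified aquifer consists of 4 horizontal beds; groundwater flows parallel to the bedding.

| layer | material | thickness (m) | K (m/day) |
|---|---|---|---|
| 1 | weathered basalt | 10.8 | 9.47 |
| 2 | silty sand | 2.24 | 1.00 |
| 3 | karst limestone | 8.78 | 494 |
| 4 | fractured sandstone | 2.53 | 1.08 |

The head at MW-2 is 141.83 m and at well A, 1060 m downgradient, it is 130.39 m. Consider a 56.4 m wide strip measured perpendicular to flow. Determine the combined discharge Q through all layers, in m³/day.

Flow is parallel to layering, so each bed carries its own Darcy discharge and the transmissivities add.
Σ(K_i·b_i) = 9.47×10.8 + 1.00×2.24 + 494×8.78 + 1.08×2.53 = 4445 m²/day.
Hydraulic gradient i = (141.83 − 130.39) / 1060 = 11.44 / 1060 = 0.01079.
Q = Σ(K_i·b_i) · W · i = 4445 × 56.4 × 0.01079 = 2705 m³/day.

2710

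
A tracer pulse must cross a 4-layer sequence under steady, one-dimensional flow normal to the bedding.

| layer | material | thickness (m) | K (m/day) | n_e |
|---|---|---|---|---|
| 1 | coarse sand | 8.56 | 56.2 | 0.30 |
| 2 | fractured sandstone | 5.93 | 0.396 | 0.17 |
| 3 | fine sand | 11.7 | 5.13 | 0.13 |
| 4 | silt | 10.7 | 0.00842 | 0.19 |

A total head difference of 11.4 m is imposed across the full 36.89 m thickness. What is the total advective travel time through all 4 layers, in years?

2.21

With flow normal to the layers, continuity requires the same specific discharge q through every layer.
Σ(b_i/K_i) = 8.56/56.2 + 5.93/0.396 + 11.7/5.13 + 10.7/0.00842 = 1288 d.
q = Δh / Σ(b_i/K_i) = 11.4 / 1288 = 0.008850 m/day.
In each layer the seepage velocity is v_i = q/n_i, so the layer transit time is t_i = b_i·n_i / q:
  layer 1 (coarse sand): t_1 = 8.56 × 0.30 / 0.008850 = 290.2 d
  layer 2 (fractured sandstone): t_2 = 5.93 × 0.17 / 0.008850 = 113.9 d
  layer 3 (fine sand): t_3 = 11.7 × 0.13 / 0.008850 = 171.9 d
  layer 4 (silt): t_4 = 10.7 × 0.19 / 0.008850 = 229.7 d
Total t = Σ t_i = 805.7 days = 2.206 years.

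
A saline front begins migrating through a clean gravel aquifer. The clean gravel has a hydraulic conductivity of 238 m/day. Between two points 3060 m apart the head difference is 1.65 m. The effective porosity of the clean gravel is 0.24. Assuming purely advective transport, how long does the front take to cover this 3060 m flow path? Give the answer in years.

15.7

Hydraulic gradient i = Δh / L = 1.65 / 3060 = 0.0005392.
Darcy flux q = K · i = 238.0 × 0.0005392 = 0.1283 m/day.
Seepage velocity v = q / n_e = 0.1283 / 0.24 = 0.5347 m/day.
Travel time t = L / v = 3060 / 0.5347 = 5723 days = 15.67 years.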